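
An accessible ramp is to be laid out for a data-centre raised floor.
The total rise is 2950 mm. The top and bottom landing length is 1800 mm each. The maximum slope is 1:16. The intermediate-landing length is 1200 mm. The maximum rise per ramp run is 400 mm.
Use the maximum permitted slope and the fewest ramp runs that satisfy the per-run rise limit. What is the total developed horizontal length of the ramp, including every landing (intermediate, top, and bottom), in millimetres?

⌈2950/400⌉ = 8 ramp runs. That means 7 intermediate landings.
Horizontal run for 2950 mm of rise at 1:16 is 2950 × 16 = 47200 mm.
7 intermediate landings contribute 7 × 1200 = 8400 mm.
Top and bottom landings: 2 × 1800 = 3600 mm.
Total = 47200 + 8400 + 3600 = 59200 mm.

59200 mm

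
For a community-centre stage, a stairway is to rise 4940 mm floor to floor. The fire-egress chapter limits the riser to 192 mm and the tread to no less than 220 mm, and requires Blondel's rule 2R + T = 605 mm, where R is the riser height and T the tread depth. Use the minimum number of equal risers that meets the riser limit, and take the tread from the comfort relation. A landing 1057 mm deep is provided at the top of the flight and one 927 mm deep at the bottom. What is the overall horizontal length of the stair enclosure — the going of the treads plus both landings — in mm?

7609 mm

4940 / 192 = 25.729 → round up to 26 risers.
R = 4940 ÷ 26 = 190 mm.
From 2R + T = 605: T = 605 − 380 = 225 mm.
Going = (26 − 1) × 225 = 5625 mm.
Add landings: 5625 + 1057 + 927 = 7609 mm.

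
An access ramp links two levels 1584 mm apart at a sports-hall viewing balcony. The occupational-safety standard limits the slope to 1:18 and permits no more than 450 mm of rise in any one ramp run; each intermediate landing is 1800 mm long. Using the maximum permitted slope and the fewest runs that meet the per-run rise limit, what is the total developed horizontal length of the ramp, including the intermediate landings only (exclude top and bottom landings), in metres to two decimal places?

33.91 m

1584 / 450 = 3.520 → round up to 4 ramp runs. That means 3 intermediate landings.
Ramp run (horizontal) at 1:18: 1584 × 18 = 28512 mm.
Intermediate landings: 3 × 1800 = 5400 mm.
Developed length = 28512 + 5400 = 33912 mm.
= 33.91 m.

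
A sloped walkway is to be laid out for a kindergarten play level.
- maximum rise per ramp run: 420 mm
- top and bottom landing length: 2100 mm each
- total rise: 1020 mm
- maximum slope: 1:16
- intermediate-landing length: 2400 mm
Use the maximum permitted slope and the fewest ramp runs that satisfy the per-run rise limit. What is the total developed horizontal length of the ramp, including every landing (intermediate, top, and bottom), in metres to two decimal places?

1020 / 420 = 2.429 → round up to 3 ramp runs. That means 2 intermediate landings.
Ramp run (horizontal) at 1:16: 1020 × 16 = 16320 mm.
2 intermediate landings contribute 2 × 2400 = 4800 mm.
Top and bottom landings: 2 × 2100 = 4200 mm.
Total = 16320 + 4800 + 4200 = 25320 mm.
= 25.32 m.

25.32 m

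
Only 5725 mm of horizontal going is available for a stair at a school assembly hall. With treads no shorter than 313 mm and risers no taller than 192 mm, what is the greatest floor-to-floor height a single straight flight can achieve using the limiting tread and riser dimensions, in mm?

3648 mm

5725 / 313 = 18.29, so 18 treads fit.
Risers = treads + 1 = 19.
Maximum height = 19 × 192 = 3648 mm.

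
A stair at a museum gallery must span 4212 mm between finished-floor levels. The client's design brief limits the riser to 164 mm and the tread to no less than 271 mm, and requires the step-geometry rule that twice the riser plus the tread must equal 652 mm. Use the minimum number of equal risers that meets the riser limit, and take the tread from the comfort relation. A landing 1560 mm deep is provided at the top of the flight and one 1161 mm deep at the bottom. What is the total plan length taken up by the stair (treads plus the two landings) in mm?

At most 164 each: 4212/164 = 25.68, giving 26 risers.
Riser R = 4212 / 26 = 162 mm, within the 164 mm limit.
From 2R + T = 652: T = 652 − 324 = 328 mm.
Treads = 26 − 1 = 25; going = 25 × 328 = 8200 mm.
Add landings: 8200 + 1560 + 1161 = 10921 mm.

10921 mm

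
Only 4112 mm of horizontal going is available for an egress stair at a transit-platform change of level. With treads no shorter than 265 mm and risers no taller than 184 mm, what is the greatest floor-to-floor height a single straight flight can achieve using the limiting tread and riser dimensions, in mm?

2944 mm

Treads that fit: ⌊4112 / 265⌋ = 15.
Risers = treads + 1 = 16.
Maximum height = 16 × 184 = 2944 mm.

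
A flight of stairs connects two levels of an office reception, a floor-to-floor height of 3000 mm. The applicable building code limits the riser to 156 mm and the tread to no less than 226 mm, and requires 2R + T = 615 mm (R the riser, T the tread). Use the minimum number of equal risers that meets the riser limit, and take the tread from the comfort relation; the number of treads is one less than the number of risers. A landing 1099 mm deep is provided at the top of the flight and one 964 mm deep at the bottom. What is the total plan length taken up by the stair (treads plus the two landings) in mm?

8048 mm

At most 156 each: 3000/156 = 19.23, giving 20 risers.
R = 3000 ÷ 20 = 150 mm.
T = 615 − 2·150 = 315 mm, which satisfies the 226 mm minimum.
Treads = 20 − 1 = 19; going = 19 × 315 = 5985 mm.
Add landings: 5985 + 1099 + 964 = 8048 mm.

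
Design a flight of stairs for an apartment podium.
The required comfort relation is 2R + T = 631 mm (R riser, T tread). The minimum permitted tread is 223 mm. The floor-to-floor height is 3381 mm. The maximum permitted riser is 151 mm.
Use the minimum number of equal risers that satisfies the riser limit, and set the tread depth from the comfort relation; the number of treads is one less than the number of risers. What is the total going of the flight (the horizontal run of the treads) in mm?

3381 / 151 = 22.391 → round up to 23 risers.
R = 3381 ÷ 23 = 147 mm.
T = 631 − 2·147 = 337 mm, which satisfies the 223 mm minimum.
Going = (23 − 1) × 337 = 7414 mm.

7414 mm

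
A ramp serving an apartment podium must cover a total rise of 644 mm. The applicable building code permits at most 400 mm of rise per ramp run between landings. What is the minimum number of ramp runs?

644 / 400 = 1.61, so 2 ramp runs are needed.

2 runs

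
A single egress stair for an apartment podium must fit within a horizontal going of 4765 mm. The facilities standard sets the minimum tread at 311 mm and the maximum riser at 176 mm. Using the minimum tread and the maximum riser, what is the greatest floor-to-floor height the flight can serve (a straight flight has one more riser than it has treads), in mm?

2816 mm

Treads that fit: ⌊4765 / 311⌋ = 15.
Risers = treads + 1 = 16.
Maximum height = 16 × 176 = 2816 mm.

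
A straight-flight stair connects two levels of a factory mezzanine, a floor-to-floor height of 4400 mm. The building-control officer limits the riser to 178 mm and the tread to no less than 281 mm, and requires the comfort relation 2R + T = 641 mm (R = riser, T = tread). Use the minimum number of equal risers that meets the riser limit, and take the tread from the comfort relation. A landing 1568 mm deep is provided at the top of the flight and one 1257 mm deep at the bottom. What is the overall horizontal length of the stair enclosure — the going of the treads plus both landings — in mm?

9761 mm

4400 / 178 = 24.719 → round up to 25 risers.
Riser R = 4400 / 25 = 176 mm, within the 178 mm limit.
T = 641 − 2·176 = 289 mm, which satisfies the 281 mm minimum.
25 risers give 24 treads; going = 24 × 289 = 6936 mm.
Add landings: 6936 + 1568 + 1257 = 9761 mm.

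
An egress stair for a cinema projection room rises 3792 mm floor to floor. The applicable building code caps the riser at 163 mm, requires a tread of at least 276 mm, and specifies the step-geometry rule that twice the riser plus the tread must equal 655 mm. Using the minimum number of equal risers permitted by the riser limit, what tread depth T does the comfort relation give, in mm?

339 mm

At most 163 each: 3792/163 = 23.26, giving 24 risers.
R = 3792 ÷ 24 = 158 mm.
Tread T = 655 − 2 × 158 = 339 mm (≥ 276 mm).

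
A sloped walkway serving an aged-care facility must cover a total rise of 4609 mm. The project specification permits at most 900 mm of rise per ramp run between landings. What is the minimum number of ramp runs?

4609 / 900 = 5.121 → round up to 6 ramp runs.

6 runs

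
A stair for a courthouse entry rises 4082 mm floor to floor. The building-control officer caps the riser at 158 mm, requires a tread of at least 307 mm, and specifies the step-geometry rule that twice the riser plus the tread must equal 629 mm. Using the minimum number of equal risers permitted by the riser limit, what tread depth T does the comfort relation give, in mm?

315 mm

4082 / 158 = 25.835 → round up to 26 risers.
R = 4082 ÷ 26 = 157 mm.
T = 629 − 2·157 = 315 mm, which satisfies the 307 mm minimum.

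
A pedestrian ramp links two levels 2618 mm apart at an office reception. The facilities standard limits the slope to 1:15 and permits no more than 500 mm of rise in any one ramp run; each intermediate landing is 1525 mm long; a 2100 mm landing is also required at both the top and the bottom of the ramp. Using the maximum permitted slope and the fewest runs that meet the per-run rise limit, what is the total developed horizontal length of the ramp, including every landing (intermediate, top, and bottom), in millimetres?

51095 mm

At most 500 each: 2618/500 = 5.24, giving 6 ramp runs. That means 5 intermediate landings.
Ramp run (horizontal) at 1:15: 2618 × 15 = 39270 mm.
5 intermediate landings contribute 5 × 1525 = 7625 mm.
Top and bottom landings: 2 × 2100 = 4200 mm.
Total = 39270 + 7625 + 4200 = 51095 mm.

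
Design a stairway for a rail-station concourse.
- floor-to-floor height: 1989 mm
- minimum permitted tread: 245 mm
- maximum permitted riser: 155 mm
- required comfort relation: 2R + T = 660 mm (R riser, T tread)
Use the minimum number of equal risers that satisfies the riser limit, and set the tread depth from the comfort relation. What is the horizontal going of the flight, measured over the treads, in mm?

4248 mm

1989 / 155 = 12.83, so 13 risers are needed.
Riser R = 1989 / 13 = 153 mm, within the 155 mm limit.
Tread T = 660 − 2 × 153 = 354 mm (≥ 245 mm).
Going = (13 − 1) × 354 = 4248 mm.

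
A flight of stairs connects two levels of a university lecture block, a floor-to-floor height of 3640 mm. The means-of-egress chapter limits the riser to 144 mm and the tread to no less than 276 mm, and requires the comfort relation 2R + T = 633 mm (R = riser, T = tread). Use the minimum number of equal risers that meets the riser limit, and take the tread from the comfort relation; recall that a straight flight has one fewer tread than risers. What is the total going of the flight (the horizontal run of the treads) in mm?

8825 mm

⌈3640/144⌉ = 26 risers.
Each riser is 3640/26 = 140 mm (≤ 144 mm).
From 2R + T = 633: T = 633 − 280 = 353 mm.
26 risers give 25 treads; going = 25 × 353 = 8825 mm.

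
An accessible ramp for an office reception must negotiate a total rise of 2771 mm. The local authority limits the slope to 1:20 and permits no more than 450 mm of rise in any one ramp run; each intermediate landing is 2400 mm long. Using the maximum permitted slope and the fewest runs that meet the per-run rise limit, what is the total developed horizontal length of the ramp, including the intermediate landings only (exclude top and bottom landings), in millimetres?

69820 mm

⌈2771/450⌉ = 7 ramp runs. That means 6 intermediate landings.
Ramp run (horizontal) at 1:20: 2771 × 20 = 55420 mm.
Intermediate landings: 6 × 2400 = 14400 mm.
Developed length = 55420 + 14400 = 69820 mm.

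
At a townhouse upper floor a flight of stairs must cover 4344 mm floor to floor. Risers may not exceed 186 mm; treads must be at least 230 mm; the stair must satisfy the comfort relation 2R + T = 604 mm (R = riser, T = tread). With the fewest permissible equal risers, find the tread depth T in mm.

242 mm

⌈4344/186⌉ = 24 risers.
Each riser is 4344/24 = 181 mm (≤ 186 mm).
Tread T = 604 − 2 × 181 = 242 mm (≥ 230 mm).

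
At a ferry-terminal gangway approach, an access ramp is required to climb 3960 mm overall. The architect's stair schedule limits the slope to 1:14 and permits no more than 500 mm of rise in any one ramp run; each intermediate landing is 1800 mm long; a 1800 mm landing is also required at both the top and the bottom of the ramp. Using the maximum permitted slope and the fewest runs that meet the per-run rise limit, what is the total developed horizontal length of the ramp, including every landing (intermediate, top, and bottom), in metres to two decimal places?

At most 500 each: 3960/500 = 7.92, giving 8 ramp runs. That means 7 intermediate landings.
Horizontal run for 3960 mm of rise at 1:14 is 3960 × 14 = 55440 mm.
Intermediate landings: 7 × 1800 = 12600 mm.
Top and bottom landings: 2 × 1800 = 3600 mm.
Total = 55440 + 12600 + 3600 = 71640 mm.
= 71.64 m.

71.64 m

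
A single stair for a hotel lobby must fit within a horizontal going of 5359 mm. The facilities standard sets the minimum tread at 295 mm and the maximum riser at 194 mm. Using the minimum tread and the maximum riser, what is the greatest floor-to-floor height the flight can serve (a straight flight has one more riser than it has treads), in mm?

5359 / 295 = 18.17, so 18 treads fit.
Risers = treads + 1 = 19.
Maximum height = 19 × 194 = 3686 mm.

3686 mm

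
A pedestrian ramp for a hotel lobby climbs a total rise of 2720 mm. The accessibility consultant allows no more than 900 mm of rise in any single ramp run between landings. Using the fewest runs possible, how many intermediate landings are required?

3 intermediate landings

2720 / 900 = 3.02, so 4 ramp runs are needed.
4 runs are separated by 3 intermediate landings.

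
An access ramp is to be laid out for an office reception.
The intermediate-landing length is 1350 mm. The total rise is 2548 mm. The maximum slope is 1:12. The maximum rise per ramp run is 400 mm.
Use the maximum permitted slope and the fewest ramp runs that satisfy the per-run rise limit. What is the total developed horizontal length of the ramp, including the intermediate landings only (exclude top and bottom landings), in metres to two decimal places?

2548 / 400 = 6.37, so 7 ramp runs are needed. That means 6 intermediate landings.
Horizontal run for 2548 mm of rise at 1:12 is 2548 × 12 = 30576 mm.
6 intermediate landings contribute 6 × 1350 = 8100 mm.
Developed length = 30576 + 8100 = 38676 mm.
= 38.68 m.

38.68 m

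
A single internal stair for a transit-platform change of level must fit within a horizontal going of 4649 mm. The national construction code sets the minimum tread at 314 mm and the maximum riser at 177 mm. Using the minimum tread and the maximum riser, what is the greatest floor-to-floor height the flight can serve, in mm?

Treads that fit: ⌊4649 / 314⌋ = 14.
Risers = treads + 1 = 15.
Maximum height = 15 × 177 = 2655 mm.

2655 mm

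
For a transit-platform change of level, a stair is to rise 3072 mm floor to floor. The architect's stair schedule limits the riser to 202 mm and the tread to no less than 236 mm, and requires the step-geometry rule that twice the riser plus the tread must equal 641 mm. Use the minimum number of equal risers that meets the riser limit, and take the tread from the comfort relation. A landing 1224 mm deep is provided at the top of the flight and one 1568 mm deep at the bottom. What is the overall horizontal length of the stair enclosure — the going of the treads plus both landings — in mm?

3072 / 202 = 15.21, so 16 risers are needed.
Each riser is 3072/16 = 192 mm (≤ 202 mm).
Tread T = 641 − 2 × 192 = 257 mm (≥ 236 mm).
Treads = 16 − 1 = 15; going = 15 × 257 = 3855 mm.
Add landings: 3855 + 1224 + 1568 = 6647 mm.

6647 mm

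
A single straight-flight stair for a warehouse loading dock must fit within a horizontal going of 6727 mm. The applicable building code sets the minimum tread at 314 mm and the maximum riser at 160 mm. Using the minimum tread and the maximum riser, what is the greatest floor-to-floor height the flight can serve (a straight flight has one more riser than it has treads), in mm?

3520 mm

6727 / 314 = 21.42, so 21 treads fit.
Risers = treads + 1 = 22.
Maximum height = 22 × 160 = 3520 mm.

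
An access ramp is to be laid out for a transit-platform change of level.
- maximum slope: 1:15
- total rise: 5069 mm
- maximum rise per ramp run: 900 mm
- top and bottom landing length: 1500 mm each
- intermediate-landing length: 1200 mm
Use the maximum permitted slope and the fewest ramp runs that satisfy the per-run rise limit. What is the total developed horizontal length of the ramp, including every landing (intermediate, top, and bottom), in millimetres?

⌈5069/900⌉ = 6 ramp runs. That means 5 intermediate landings.
Horizontal run for 5069 mm of rise at 1:15 is 5069 × 15 = 76035 mm.
Intermediate landings: 5 × 1200 = 6000 mm.
Top and bottom landings: 2 × 1500 = 3000 mm.
Total = 76035 + 6000 + 3000 = 85035 mm.

85035 mm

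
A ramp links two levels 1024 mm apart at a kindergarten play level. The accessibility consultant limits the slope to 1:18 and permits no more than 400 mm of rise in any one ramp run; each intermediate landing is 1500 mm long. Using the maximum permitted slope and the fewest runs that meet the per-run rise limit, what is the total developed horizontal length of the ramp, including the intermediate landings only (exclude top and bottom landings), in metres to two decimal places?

⌈1024/400⌉ = 3 ramp runs. That means 2 intermediate landings.
Ramp run (horizontal) at 1:18: 1024 × 18 = 18432 mm.
Intermediate landings: 2 × 1500 = 3000 mm.
Developed length = 18432 + 3000 = 21432 mm.
= 21.43 m.

21.43 m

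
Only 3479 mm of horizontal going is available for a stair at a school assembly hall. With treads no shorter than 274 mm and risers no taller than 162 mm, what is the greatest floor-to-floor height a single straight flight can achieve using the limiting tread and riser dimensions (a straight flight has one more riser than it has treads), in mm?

Treads that fit: ⌊3479 / 274⌋ = 12.
Risers = treads + 1 = 13.
Maximum height = 13 × 162 = 2106 mm.

2106 mm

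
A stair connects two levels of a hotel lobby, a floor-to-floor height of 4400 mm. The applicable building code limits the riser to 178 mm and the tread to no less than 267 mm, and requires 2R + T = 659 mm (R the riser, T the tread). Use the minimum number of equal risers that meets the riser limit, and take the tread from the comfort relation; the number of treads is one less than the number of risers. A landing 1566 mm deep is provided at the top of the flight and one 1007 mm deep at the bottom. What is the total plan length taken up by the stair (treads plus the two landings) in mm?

At most 178 each: 4400/178 = 24.72, giving 25 risers.
R = 4400 ÷ 25 = 176 mm.
Tread T = 659 − 2 × 176 = 307 mm (≥ 267 mm).
Going = (25 − 1) × 307 = 7368 mm.
Add landings: 7368 + 1566 + 1007 = 9941 mm.

9941 mm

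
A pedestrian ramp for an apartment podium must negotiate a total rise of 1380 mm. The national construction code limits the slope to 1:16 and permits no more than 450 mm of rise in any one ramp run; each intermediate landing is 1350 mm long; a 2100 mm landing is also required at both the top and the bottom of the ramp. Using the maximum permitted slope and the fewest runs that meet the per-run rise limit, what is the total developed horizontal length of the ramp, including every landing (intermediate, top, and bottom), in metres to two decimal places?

30.33 m

1380 / 450 = 3.067 → round up to 4 ramp runs. That means 3 intermediate landings.
Ramp run (horizontal) at 1:16: 1380 × 16 = 22080 mm.
3 intermediate landings contribute 3 × 1350 = 4050 mm.
Top and bottom landings: 2 × 2100 = 4200 mm.
Total = 22080 + 4050 + 4200 = 30330 mm.
= 30.33 m.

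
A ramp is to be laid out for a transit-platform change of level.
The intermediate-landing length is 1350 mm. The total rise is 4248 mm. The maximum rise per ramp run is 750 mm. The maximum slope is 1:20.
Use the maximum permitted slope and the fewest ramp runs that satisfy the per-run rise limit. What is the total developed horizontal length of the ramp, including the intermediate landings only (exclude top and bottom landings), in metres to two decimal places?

⌈4248/750⌉ = 6 ramp runs. That means 5 intermediate landings.
Ramp run (horizontal) at 1:20: 4248 × 20 = 84960 mm.
Intermediate landings: 5 × 1350 = 6750 mm.
Total developed length = 84960 + 6750 = 91710 mm.
= 91.71 m.

91.71 m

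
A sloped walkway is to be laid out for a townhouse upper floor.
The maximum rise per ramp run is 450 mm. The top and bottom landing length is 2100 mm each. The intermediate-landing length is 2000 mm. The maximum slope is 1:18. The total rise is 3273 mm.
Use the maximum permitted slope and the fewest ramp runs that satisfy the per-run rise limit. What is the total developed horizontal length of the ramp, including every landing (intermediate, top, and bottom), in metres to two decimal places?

77.11 m

⌈3273/450⌉ = 8 ramp runs. That means 7 intermediate landings.
Horizontal run for 3273 mm of rise at 1:18 is 3273 × 18 = 58914 mm.
Intermediate landings: 7 × 2000 = 14000 mm.
Top and bottom landings: 2 × 2100 = 4200 mm.
Total = 58914 + 14000 + 4200 = 77114 mm.
= 77.11 m.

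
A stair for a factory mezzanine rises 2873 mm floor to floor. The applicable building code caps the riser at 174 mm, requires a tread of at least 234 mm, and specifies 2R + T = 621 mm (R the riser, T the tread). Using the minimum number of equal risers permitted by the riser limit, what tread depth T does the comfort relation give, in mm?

283 mm

⌈2873/174⌉ = 17 risers.
Each riser is 2873/17 = 169 mm (≤ 174 mm).
T = 621 − 2·169 = 283 mm, which satisfies the 234 mm minimum.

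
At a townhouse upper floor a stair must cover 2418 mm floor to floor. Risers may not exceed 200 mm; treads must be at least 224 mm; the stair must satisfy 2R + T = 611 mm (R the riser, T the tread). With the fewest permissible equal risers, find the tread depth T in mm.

At most 200 each: 2418/200 = 12.09, giving 13 risers.
R = 2418 ÷ 13 = 186 mm.
From 2R + T = 611: T = 611 − 372 = 239 mm.

239 mm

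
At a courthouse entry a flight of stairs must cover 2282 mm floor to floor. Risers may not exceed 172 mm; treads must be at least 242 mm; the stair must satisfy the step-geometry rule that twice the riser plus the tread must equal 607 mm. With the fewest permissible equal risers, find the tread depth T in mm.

281 mm

At most 172 each: 2282/172 = 13.27, giving 14 risers.
Riser R = 2282 / 14 = 163 mm, within the 172 mm limit.
Tread T = 607 − 2 × 163 = 281 mm (≥ 242 mm).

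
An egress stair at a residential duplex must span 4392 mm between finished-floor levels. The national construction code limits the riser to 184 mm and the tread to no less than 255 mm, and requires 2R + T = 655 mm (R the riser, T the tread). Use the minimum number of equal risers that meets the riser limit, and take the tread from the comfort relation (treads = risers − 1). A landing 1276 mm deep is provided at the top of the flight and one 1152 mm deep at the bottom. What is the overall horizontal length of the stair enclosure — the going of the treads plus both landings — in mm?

⌈4392/184⌉ = 24 risers.
R = 4392 ÷ 24 = 183 mm.
From 2R + T = 655: T = 655 − 366 = 289 mm.
24 risers give 23 treads; going = 23 × 289 = 6647 mm.
Add landings: 6647 + 1276 + 1152 = 9075 mm.

9075 mm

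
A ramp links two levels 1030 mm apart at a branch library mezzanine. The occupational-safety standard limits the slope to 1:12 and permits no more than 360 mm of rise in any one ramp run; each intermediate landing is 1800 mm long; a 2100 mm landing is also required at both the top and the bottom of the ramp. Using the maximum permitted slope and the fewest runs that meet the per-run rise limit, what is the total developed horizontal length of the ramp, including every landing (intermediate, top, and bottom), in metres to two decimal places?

20.16 m

1030 / 360 = 2.86, so 3 ramp runs are needed. That means 2 intermediate landings.
Ramp run (horizontal) at 1:12: 1030 × 12 = 12360 mm.
2 intermediate landings contribute 2 × 1800 = 3600 mm.
Top and bottom landings: 2 × 2100 = 4200 mm.
Total = 12360 + 3600 + 4200 = 20160 mm.
= 20.16 m.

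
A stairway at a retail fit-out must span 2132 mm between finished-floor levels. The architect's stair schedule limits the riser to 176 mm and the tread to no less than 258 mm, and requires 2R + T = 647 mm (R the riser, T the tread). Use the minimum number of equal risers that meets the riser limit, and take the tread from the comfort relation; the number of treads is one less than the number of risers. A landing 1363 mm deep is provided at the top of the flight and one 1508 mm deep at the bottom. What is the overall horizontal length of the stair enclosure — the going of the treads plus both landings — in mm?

6699 mm

At most 176 each: 2132/176 = 12.11, giving 13 risers.
Each riser is 2132/13 = 164 mm (≤ 176 mm).
Tread T = 647 − 2 × 164 = 319 mm (≥ 258 mm).
Treads = 13 − 1 = 12; going = 12 × 319 = 3828 mm.
Add landings: 3828 + 1363 + 1508 = 6699 mm.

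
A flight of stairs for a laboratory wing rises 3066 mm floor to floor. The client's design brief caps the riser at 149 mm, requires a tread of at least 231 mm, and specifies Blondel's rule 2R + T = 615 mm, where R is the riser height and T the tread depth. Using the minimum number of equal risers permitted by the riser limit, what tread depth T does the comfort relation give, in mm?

323 mm

3066 / 149 = 20.577 → round up to 21 risers.
Each riser is 3066/21 = 146 mm (≤ 149 mm).
From 2R + T = 615: T = 615 − 292 = 323 mm.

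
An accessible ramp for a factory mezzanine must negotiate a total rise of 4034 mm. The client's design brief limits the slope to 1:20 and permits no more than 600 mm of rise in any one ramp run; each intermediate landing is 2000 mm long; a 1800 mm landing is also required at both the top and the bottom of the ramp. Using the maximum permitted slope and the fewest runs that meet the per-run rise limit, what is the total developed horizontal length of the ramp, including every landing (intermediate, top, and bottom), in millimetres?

96280 mm

⌈4034/600⌉ = 7 ramp runs. That means 6 intermediate landings.
Horizontal run for 4034 mm of rise at 1:20 is 4034 × 20 = 80680 mm.
Intermediate landings: 6 × 2000 = 12000 mm.
Top and bottom landings: 2 × 1800 = 3600 mm.
Total = 80680 + 12000 + 3600 = 96280 mm.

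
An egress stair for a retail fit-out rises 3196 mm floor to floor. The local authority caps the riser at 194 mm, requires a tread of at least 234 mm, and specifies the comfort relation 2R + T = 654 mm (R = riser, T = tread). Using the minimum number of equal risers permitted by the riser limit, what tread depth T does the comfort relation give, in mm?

278 mm

⌈3196/194⌉ = 17 risers.
R = 3196 ÷ 17 = 188 mm.
Tread T = 654 − 2 × 188 = 278 mm (≥ 234 mm).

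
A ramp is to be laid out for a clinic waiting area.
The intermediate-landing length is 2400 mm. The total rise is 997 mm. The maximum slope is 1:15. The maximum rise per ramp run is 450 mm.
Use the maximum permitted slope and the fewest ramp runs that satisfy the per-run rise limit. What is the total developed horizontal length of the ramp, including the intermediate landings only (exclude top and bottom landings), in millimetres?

997 / 450 = 2.216 → round up to 3 ramp runs. That means 2 intermediate landings.
Horizontal run for 997 mm of rise at 1:15 is 997 × 15 = 14955 mm.
2 intermediate landings contribute 2 × 2400 = 4800 mm.
Total developed length = 14955 + 4800 = 19755 mm.

19755 mm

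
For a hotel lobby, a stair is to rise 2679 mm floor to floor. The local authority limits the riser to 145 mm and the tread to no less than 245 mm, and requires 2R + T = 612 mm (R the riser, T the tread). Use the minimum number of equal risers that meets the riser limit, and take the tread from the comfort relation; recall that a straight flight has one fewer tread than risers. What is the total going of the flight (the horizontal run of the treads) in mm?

5940 mm

At most 145 each: 2679/145 = 18.48, giving 19 risers.
Riser R = 2679 / 19 = 141 mm, within the 145 mm limit.
Tread T = 612 − 2 × 141 = 330 mm (≥ 245 mm).
Treads = 19 − 1 = 18; going = 18 × 330 = 5940 mm.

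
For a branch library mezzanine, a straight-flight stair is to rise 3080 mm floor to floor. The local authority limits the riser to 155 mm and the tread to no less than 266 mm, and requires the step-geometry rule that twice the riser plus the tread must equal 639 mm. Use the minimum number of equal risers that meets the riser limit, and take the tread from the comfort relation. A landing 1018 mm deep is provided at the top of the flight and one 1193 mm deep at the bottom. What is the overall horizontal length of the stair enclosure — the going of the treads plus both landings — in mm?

8500 mm

3080 / 155 = 19.87, so 20 risers are needed.
Riser R = 3080 / 20 = 154 mm, within the 155 mm limit.
From 2R + T = 639: T = 639 − 308 = 331 mm.
Going = (20 − 1) × 331 = 6289 mm.
Enclosure = 6289 + 1018 + 1193 = 8500 mm.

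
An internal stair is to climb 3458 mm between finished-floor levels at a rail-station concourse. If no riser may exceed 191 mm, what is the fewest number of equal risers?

19 risers

At most 191 each: 3458/191 = 18.10, giving 19 risers.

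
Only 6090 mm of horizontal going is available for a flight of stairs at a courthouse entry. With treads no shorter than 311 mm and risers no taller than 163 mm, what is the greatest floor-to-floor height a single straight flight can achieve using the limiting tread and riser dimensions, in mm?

3260 mm

6090 / 311 = 19.58, so 19 treads fit.
Risers = treads + 1 = 20.
Maximum height = 20 × 163 = 3260 mm.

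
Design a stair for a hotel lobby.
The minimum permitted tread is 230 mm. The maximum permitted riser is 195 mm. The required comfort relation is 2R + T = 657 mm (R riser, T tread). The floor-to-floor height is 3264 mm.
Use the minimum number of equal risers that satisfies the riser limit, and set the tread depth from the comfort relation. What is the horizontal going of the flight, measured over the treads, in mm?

3264 / 195 = 16.738 → round up to 17 risers.
Each riser is 3264/17 = 192 mm (≤ 195 mm).
From 2R + T = 657: T = 657 − 384 = 273 mm.
Going = (17 − 1) × 273 = 4368 mm.

4368 mm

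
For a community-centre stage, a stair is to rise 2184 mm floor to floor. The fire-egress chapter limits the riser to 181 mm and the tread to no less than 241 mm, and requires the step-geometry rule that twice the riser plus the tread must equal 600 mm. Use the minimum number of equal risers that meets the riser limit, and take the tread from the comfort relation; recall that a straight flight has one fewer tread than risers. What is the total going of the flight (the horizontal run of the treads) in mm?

At most 181 each: 2184/181 = 12.07, giving 13 risers.
Riser R = 2184 / 13 = 168 mm, within the 181 mm limit.
T = 600 − 2·168 = 264 mm, which satisfies the 241 mm minimum.
Going = (13 − 1) × 264 = 3168 mm.

3168 mm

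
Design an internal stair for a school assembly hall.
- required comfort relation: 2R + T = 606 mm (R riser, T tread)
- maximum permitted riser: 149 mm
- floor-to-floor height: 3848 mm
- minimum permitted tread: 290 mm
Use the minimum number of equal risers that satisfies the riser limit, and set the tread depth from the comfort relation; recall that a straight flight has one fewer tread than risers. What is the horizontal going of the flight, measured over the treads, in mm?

3848 / 149 = 25.83, so 26 risers are needed.
R = 3848 ÷ 26 = 148 mm.
T = 606 − 2·148 = 310 mm, which satisfies the 290 mm minimum.
26 risers give 25 treads; going = 25 × 310 = 7750 mm.

7750 mm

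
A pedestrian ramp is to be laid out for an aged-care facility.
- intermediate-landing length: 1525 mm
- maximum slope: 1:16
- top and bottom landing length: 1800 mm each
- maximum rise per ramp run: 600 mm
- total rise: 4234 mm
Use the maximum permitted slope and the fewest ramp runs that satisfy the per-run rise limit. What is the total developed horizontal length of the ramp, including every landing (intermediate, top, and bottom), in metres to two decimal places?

82.02 m

⌈4234/600⌉ = 8 ramp runs. That means 7 intermediate landings.
Ramp run (horizontal) at 1:16: 4234 × 16 = 67744 mm.
7 intermediate landings contribute 7 × 1525 = 10675 mm.
Top and bottom landings: 2 × 1800 = 3600 mm.
Total = 67744 + 10675 + 3600 = 82019 mm.
= 82.02 m.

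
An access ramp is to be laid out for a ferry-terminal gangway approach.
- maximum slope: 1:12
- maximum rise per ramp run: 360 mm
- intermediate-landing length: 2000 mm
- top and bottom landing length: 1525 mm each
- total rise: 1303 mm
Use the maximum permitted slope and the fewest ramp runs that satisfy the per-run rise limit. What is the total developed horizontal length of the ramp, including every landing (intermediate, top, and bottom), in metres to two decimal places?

24.69 m

⌈1303/360⌉ = 4 ramp runs. That means 3 intermediate landings.
Ramp run (horizontal) at 1:12: 1303 × 12 = 15636 mm.
Intermediate landings: 3 × 2000 = 6000 mm.
Top and bottom landings: 2 × 1525 = 3050 mm.
Total = 15636 + 6000 + 3050 = 24686 mm.
= 24.69 m.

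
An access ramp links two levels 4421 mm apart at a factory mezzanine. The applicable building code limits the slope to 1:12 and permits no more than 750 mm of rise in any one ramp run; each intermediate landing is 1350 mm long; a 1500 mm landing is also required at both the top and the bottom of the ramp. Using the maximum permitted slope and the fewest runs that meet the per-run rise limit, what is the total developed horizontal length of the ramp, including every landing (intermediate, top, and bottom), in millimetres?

At most 750 each: 4421/750 = 5.89, giving 6 ramp runs. That means 5 intermediate landings.
Ramp run (horizontal) at 1:12: 4421 × 12 = 53052 mm.
Intermediate landings: 5 × 1350 = 6750 mm.
Top and bottom landings: 2 × 1500 = 3000 mm.
Total = 53052 + 6750 + 3000 = 62802 mm.

62802 mm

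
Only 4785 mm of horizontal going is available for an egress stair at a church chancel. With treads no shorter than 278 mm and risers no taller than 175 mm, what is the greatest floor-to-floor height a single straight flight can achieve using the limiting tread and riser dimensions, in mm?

4785 / 278 = 17.21, so 17 treads fit.
Risers = treads + 1 = 18.
Maximum height = 18 × 175 = 3150 mm.

3150 mm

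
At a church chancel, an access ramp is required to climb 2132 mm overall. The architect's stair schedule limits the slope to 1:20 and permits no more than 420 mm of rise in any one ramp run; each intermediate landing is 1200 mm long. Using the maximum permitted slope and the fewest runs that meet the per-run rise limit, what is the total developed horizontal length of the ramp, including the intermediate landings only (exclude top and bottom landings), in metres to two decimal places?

48.64 m

⌈2132/420⌉ = 6 ramp runs. That means 5 intermediate landings.
Ramp run (horizontal) at 1:20: 2132 × 20 = 42640 mm.
Intermediate landings: 5 × 1200 = 6000 mm.
Total developed length = 42640 + 6000 = 48640 mm.
= 48.64 m.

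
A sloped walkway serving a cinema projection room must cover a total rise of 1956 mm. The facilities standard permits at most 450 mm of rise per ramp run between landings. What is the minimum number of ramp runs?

5 runs

1956 / 450 = 4.347 → round up to 5 ramp runs.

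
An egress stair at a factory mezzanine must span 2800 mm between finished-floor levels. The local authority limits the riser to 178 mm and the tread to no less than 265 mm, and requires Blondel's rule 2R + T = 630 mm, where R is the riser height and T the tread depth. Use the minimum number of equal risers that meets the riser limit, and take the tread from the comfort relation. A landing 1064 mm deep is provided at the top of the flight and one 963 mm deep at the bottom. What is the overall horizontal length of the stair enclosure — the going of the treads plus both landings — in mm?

At most 178 each: 2800/178 = 15.73, giving 16 risers.
Each riser is 2800/16 = 175 mm (≤ 178 mm).
From 2R + T = 630: T = 630 − 350 = 280 mm.
Treads = 16 − 1 = 15; going = 15 × 280 = 4200 mm.
Add landings: 4200 + 1064 + 963 = 6227 mm.

6227 mm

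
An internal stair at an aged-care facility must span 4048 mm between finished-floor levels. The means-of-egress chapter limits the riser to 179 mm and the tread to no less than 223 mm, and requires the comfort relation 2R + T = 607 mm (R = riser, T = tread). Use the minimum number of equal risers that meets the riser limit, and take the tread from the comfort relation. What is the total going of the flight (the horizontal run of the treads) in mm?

At most 179 each: 4048/179 = 22.61, giving 23 risers.
R = 4048 ÷ 23 = 176 mm.
Tread T = 607 − 2 × 176 = 255 mm (≥ 223 mm).
23 risers give 22 treads; going = 22 × 255 = 5610 mm.

5610 mm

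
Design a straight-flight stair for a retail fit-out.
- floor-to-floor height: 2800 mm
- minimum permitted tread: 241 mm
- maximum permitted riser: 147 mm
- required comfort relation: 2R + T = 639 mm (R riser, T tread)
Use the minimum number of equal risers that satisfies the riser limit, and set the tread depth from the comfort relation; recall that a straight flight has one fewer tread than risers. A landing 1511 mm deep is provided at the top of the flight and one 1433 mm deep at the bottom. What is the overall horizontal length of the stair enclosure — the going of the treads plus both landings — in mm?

2800 / 147 = 19.05, so 20 risers are needed.
Each riser is 2800/20 = 140 mm (≤ 147 mm).
From 2R + T = 639: T = 639 − 280 = 359 mm.
20 risers give 19 treads; going = 19 × 359 = 6821 mm.
Enclosure = 6821 + 1511 + 1433 = 9765 mm.

9765 mm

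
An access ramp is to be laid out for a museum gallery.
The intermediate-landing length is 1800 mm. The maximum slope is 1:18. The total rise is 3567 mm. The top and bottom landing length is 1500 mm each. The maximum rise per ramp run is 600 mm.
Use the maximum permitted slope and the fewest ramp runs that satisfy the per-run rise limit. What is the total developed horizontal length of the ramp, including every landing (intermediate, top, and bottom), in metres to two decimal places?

76.21 m

3567 / 600 = 5.945 → round up to 6 ramp runs. That means 5 intermediate landings.
Horizontal run for 3567 mm of rise at 1:18 is 3567 × 18 = 64206 mm.
5 intermediate landings contribute 5 × 1800 = 9000 mm.
Top and bottom landings: 2 × 1500 = 3000 mm.
Total = 64206 + 9000 + 3000 = 76206 mm.
= 76.21 m.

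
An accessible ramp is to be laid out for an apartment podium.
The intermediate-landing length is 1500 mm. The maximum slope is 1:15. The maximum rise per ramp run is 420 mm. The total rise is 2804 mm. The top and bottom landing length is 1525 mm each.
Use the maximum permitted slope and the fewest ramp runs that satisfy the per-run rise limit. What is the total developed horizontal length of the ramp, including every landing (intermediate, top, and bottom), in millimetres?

2804 / 420 = 6.68, so 7 ramp runs are needed. That means 6 intermediate landings.
Ramp run (horizontal) at 1:15: 2804 × 15 = 42060 mm.
6 intermediate landings contribute 6 × 1500 = 9000 mm.
Top and bottom landings: 2 × 1525 = 3050 mm.
Total = 42060 + 9000 + 3050 = 54110 mm.

54110 mm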